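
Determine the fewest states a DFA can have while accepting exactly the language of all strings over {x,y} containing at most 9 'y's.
By Myhill–Nerode, count the distinguishable equivalence classes: 11 classes — having seen 0, 1, …, 9, or >9 copies of 'y'; counts 0 through 9 are accepting and >9 is dead.
11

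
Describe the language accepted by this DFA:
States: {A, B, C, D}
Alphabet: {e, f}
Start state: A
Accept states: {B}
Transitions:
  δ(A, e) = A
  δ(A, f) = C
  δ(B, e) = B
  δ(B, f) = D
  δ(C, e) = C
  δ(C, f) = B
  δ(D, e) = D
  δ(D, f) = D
Testing a few strings:
  'f' → reject
  'e' → reject
  'ef' → reject
  'fffe' → reject
State roles: A=zero f's; B=two f's; C=one f; D=≥ three f's (dead)
All strings over {e,f} containing exactly two f's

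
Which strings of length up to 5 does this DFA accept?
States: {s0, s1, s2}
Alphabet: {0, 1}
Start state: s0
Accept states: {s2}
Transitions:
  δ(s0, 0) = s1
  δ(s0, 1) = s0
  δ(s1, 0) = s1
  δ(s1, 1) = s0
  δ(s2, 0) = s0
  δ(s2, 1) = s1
None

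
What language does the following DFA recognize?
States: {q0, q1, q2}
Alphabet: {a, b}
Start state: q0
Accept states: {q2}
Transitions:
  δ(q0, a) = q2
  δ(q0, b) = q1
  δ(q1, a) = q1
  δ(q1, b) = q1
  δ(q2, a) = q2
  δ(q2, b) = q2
Testing a few strings:
  'a' → accept
  'ab' → accept
  'b' → reject
  'bb' → reject
State roles: q0=no input read; q1=started with b (dead); q2=started with a
All strings over {a,b} starting with a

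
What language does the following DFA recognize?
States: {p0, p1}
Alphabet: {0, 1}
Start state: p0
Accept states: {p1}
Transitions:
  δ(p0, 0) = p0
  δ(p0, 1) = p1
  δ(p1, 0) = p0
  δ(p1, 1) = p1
Testing a few strings:
  '11' → accept
  '101' → accept
  '100' → reject
  '01' → accept
State roles: p0=last symbol not 1; p1=last symbol is 1
All binary strings ending with 1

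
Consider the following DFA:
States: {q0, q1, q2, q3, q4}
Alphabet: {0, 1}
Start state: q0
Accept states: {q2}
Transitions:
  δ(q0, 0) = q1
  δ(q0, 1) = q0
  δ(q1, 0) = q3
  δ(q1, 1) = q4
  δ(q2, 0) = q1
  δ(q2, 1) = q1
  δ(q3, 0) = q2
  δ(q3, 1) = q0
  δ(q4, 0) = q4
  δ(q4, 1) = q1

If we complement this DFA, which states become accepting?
Complement accept states = All states \ Original accept states
= {q0, q1, q2, q3, q4} \ {q2}
{q0, q1, q3, q4}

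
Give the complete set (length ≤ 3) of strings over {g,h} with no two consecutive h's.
ε, g, h, gg, gh, hg, ggg, ggh, ghg, hgg, hgh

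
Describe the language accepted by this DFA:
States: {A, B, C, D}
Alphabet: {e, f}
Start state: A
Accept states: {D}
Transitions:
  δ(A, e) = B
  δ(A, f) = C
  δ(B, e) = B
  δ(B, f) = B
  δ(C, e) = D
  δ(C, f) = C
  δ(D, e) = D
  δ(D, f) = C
Testing a few strings:
  'ffff' → reject
  'ffe' → accept
  'ffee' → accept
  'ee' → reject
State roles: A=no input read; B=started with e (dead); C=started with f, last symbol f; D=started with f, last symbol e
All strings over {e,f} that start with f and end with e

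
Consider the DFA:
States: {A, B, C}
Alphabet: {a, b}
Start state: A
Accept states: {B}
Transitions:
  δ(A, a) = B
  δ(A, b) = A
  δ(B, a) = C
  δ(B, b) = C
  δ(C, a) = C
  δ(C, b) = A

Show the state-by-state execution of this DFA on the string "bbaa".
read 'b': A → A
  read 'b': A → A
  read 'a': A → B
  read 'a': B → C
A -> A -> A -> B -> C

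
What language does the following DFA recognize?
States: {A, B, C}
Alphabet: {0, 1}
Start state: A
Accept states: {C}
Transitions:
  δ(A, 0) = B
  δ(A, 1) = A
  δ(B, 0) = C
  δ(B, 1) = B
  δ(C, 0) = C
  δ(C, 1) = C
Testing a few strings:
  '00' → accept
  '01' → reject
  '1010' → accept
  '110' → reject
State roles: A=zero 0's seen; B=one 0 seen; C=≥ two 0's seen
All binary strings containing at least two 0's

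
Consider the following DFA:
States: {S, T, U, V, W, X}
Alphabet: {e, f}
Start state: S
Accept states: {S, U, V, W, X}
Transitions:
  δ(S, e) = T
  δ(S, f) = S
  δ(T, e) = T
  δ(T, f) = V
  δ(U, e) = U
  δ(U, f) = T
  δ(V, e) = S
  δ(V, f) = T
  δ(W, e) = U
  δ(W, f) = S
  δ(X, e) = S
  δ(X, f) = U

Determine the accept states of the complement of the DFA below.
Complement accept states = All states \ Original accept states
= {S, T, U, V, W, X} \ {S, U, V, W, X}
{T}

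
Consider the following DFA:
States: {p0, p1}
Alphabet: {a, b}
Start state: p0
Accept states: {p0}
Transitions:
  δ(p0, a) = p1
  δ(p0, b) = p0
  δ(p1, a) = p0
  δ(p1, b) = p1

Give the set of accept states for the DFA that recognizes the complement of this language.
Complement accept states = All states \ Original accept states
= {p0, p1} \ {p0}
{p1}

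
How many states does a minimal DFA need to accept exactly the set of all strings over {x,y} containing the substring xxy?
By Myhill–Nerode, count the distinguishable equivalence classes: 4 classes — one per longest suffix of the input that is a prefix of 'xxy' (lengths 0 through 2), plus an absorbing 'already seen xxy' class.
4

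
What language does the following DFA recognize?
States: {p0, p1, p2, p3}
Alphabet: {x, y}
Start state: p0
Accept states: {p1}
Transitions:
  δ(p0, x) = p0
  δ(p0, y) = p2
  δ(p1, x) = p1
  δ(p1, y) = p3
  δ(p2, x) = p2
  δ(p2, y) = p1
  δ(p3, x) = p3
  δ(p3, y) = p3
Testing a few strings:
  'yyyy' → reject
  'yy' → accept
  'x' → reject
  'yxxx' → reject
State roles: p0=zero y's; p1=two y's; p2=one y; p3=≥ three y's (dead)
All strings over {x,y} containing exactly two y's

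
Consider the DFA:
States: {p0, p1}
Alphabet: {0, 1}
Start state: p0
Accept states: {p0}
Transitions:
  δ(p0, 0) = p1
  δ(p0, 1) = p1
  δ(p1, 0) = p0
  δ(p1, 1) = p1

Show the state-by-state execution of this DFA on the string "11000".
read '1': p0 → p1
  read '1': p1 → p1
  read '0': p1 → p0
  read '0': p0 → p1
  read '0': p1 → p0
p0 -> p1 -> p1 -> p0 -> p1 -> p0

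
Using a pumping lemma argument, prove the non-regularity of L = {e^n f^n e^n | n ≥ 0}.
Assume L is regular with pumping length p. Idea: pumping the first e-block unbalances it against the other two.
Choose s = e^p f^p e^p ∈ L (|s| = 3p ≥ p). By the pumping lemma, s = xyz with |xy| ≤ p, |y| > 0, so y = e^k with k ≥ 1, inside the first e-block. Then xy²z = e^(p+k) f^p e^p. The first block has length p+k ≠ p, so the three block lengths are no longer equal and xy²z ∉ L.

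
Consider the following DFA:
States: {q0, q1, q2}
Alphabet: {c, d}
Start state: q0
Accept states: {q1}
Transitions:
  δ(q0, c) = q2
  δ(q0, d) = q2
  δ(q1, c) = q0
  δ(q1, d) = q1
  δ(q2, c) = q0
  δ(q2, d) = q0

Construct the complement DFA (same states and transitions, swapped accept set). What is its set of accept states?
Complement accept states = All states \ Original accept states
= {q0, q1, q2} \ {q1}
{q0, q2}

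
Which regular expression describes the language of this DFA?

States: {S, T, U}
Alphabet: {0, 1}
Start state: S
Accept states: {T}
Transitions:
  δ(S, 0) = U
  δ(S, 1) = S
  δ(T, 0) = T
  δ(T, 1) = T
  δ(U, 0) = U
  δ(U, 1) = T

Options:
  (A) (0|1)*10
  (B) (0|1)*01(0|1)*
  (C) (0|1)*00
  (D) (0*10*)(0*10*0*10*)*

Check each option against the DFA on short strings; one disagreement eliminates an option:
  (A) (0|1)*10: on '01' the DFA goes S → U → T and accepts (T ∈ Accept), but the regex does not match it → eliminate
  (B) (0|1)*01(0|1)*: agrees with the DFA on every string of length ≤ 6
  (C) (0|1)*00: on '00' the DFA goes S → U → U and rejects (U ∉ Accept), but the regex matches it → eliminate
  (D) (0*10*)(0*10*0*10*)*: on '1' the DFA goes S → S and rejects (S ∉ Accept), but the regex matches it → eliminate
Only (B) is consistent with the DFA.
(B) (0|1)*01(0|1)*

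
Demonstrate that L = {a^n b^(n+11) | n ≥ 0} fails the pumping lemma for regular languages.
Assume L is regular with pumping length p. Idea: pumping the a-block breaks the fixed offset of 11.
Choose s = a^p b^(p+11) ∈ L. By the pumping lemma, s = xyz with |xy| ≤ p, |y| > 0, so y = a^k with k ≥ 1. Then xy²z = a^(p+k) b^(p+11). For this to be in L we would need p+11 = (p+k)+11, i.e. k = 0, contradicting k ≥ 1. So xy²z ∉ L.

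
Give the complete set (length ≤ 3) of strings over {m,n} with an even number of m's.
ε, n, mm, nn, mmn, mnm, nmm, nnn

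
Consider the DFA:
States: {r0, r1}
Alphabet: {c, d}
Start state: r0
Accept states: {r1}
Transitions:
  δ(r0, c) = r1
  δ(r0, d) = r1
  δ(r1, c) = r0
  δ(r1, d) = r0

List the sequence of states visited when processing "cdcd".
read 'c': r0 → r1
  read 'd': r1 → r0
  read 'c': r0 → r1
  read 'd': r1 → r0
r0 -> r1 -> r0 -> r1 -> r0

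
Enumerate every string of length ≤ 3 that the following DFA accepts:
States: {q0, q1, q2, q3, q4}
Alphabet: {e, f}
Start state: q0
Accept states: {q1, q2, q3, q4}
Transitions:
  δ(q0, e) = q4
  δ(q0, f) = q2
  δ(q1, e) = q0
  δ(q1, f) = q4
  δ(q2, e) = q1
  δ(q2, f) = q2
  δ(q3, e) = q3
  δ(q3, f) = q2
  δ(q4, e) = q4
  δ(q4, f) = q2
e, f, ee, ef, fe, ff, eee, eef, efe, eff, fef, ffe, fff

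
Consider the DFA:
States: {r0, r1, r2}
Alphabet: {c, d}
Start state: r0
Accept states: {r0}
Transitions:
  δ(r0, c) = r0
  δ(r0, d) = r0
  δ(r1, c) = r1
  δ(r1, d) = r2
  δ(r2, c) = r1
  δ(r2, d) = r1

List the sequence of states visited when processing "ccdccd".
read 'c': r0 → r0
  read 'c': r0 → r0
  read 'd': r0 → r0
  read 'c': r0 → r0
  read 'c': r0 → r0
  read 'd': r0 → r0
r0 -> r0 -> r0 -> r0 -> r0 -> r0 -> r0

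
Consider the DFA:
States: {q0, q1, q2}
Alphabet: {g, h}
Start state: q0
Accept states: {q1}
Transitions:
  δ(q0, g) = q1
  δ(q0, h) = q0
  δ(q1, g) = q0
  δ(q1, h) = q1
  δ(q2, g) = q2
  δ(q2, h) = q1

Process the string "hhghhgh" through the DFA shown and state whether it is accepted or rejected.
Processing string "hhghhgh":
  q0 --h--> q0
  q0 --h--> q0
  q0 --g--> q1
  q1 --h--> q1
  q1 --h--> q1
  q1 --g--> q0
  q0 --h--> q0
Final state: q0
Accept states: {q1}
No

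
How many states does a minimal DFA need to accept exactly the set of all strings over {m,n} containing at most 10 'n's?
By Myhill–Nerode, count the distinguishable equivalence classes: 12 classes — having seen 0, 1, …, 10, or >10 copies of 'n'; counts 0 through 10 are accepting and >10 is dead.
12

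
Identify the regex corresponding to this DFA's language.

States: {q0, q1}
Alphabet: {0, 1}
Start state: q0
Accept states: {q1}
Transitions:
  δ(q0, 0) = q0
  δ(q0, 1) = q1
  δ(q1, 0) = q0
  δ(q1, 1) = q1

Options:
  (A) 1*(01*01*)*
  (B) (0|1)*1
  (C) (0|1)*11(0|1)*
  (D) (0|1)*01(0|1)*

Check each option against the DFA on short strings; one disagreement eliminates an option:
  (A) 1*(01*01*)*: on ε the DFA stays in q0 and rejects (q0 ∉ Accept), but the regex matches it → eliminate
  (B) (0|1)*1: agrees with the DFA on every string of length ≤ 6
  (C) (0|1)*11(0|1)*: on '1' the DFA goes q0 → q1 and accepts (q1 ∈ Accept), but the regex does not match it → eliminate
  (D) (0|1)*01(0|1)*: on '1' the DFA goes q0 → q1 and accepts (q1 ∈ Accept), but the regex does not match it → eliminate
Only (B) is consistent with the DFA.
(B) (0|1)*1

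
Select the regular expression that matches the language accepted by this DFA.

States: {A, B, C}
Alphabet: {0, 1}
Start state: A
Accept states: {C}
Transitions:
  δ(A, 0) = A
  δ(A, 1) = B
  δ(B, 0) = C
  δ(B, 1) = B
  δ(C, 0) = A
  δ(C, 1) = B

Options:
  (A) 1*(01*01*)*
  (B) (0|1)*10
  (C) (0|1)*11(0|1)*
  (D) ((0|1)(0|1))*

Check each option against the DFA on short strings; one disagreement eliminates an option:
  (A) 1*(01*01*)*: on ε the DFA stays in A and rejects (A ∉ Accept), but the regex matches it → eliminate
  (B) (0|1)*10: agrees with the DFA on every string of length ≤ 6
  (C) (0|1)*11(0|1)*: on '10' the DFA goes A → B → C and accepts (C ∈ Accept), but the regex does not match it → eliminate
  (D) ((0|1)(0|1))*: on ε the DFA stays in A and rejects (A ∉ Accept), but the regex matches it → eliminate
Only (B) is consistent with the DFA.
(B) (0|1)*10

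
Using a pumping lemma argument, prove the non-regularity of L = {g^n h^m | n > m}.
Assume L is regular with pumping length p. Idea: pumping down the g-block drops the g-count to at most the h-count.
Choose s = g^(p+1) h^p ∈ L (|s| = 2p+1 ≥ p). By the pumping lemma, s = xyz with |xy| ≤ p, |y| > 0, so y = g^k with k ≥ 1. Take i = 0: xz = g^(p+1−k) h^p. Since k ≥ 1, p+1−k ≤ p, so the number of g's is no longer strictly greater than the number of h's, hence xz ∉ L.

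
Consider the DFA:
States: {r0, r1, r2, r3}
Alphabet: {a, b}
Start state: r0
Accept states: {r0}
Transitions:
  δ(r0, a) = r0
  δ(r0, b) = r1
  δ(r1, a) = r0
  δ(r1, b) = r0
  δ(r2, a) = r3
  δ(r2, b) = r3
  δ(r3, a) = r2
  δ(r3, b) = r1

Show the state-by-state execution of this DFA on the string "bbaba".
read 'b': r0 → r1
  read 'b': r1 → r0
  read 'a': r0 → r0
  read 'b': r0 → r1
  read 'a': r1 → r0
r0 -> r1 -> r0 -> r0 -> r1 -> r0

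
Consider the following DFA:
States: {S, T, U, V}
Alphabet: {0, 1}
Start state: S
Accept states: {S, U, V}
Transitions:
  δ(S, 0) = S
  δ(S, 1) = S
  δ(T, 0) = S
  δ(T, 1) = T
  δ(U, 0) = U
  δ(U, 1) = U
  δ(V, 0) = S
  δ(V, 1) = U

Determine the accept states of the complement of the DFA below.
Complement accept states = All states \ Original accept states
= {S, T, U, V} \ {S, U, V}
{T}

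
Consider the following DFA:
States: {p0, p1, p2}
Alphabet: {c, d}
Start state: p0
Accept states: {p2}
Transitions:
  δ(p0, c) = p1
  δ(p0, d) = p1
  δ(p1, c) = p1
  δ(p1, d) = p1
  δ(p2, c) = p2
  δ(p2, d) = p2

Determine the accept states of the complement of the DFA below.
Complement accept states = All states \ Original accept states
= {p0, p1, p2} \ {p2}
{p0, p1}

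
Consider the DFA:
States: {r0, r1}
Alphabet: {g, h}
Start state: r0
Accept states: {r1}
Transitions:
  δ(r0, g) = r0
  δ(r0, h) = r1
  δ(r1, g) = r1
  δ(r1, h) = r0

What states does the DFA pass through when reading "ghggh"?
read 'g': r0 → r0
  read 'h': r0 → r1
  read 'g': r1 → r1
  read 'g': r1 → r1
  read 'h': r1 → r0
r0 -> r0 -> r1 -> r1 -> r1 -> r0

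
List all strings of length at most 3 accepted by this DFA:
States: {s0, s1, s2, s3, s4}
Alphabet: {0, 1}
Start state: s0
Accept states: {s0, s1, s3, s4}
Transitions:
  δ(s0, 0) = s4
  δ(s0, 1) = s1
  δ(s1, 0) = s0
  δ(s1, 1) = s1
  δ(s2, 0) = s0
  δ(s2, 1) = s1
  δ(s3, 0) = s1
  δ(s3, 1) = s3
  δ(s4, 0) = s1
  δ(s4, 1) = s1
ε, 0, 1, 00, 01, 10, 11, 000, 001, 010, 011, 100, 101, 110, 111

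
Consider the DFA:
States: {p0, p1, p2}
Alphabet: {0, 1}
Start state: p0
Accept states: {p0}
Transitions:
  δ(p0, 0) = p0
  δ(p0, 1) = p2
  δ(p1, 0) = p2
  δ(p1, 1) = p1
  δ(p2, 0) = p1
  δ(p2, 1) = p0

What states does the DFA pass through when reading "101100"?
read '1': p0 → p2
  read '0': p2 → p1
  read '1': p1 → p1
  read '1': p1 → p1
  read '0': p1 → p2
  read '0': p2 → p1
p0 -> p2 -> p1 -> p1 -> p1 -> p2 -> p1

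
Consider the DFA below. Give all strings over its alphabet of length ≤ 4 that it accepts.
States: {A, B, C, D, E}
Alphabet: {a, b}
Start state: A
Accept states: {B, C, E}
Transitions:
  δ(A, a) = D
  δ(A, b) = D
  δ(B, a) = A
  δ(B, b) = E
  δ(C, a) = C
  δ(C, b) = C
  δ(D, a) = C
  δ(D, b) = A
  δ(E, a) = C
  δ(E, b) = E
aa, ba, aaa, aab, baa, bab, aaaa, aaab, aaba, aabb, abaa, abba, baaa, baab, baba, babb, bbaa, bbba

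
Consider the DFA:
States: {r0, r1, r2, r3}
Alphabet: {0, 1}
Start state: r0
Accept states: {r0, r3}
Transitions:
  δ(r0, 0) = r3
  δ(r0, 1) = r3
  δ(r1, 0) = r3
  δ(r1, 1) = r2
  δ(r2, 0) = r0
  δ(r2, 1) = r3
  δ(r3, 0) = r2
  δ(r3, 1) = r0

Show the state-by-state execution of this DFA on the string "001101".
read '0': r0 → r3
  read '0': r3 → r2
  read '1': r2 → r3
  read '1': r3 → r0
  read '0': r0 → r3
  read '1': r3 → r0
r0 -> r3 -> r2 -> r3 -> r0 -> r3 -> r0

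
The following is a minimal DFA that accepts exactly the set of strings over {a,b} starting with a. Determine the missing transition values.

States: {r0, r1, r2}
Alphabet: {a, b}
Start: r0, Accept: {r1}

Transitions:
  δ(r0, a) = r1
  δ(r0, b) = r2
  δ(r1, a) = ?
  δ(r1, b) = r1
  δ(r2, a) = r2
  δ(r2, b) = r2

From the language and accept set, identify what each state tracks — r0: no input read; r1: started with a; r2: started with b (dead).
Each missing δ(q, a) is the state matching the new tracked value after reading a.
δ(r1, a) = r1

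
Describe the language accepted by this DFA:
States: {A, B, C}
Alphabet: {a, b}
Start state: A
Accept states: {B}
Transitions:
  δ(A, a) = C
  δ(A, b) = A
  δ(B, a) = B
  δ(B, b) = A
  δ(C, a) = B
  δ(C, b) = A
Testing a few strings:
  'ab' → reject
  'abb' → reject
  'aa' → accept
  'a' → reject
State roles: A=last symbol not a; B=two trailing a's; C=one trailing a
All strings over {a,b} ending with aa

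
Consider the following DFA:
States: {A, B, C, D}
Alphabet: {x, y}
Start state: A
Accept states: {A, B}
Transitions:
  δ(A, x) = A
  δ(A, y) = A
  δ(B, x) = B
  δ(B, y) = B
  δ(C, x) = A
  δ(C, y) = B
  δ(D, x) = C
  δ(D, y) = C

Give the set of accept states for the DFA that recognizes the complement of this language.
Complement accept states = All states \ Original accept states
= {A, B, C, D} \ {A, B}
{C, D}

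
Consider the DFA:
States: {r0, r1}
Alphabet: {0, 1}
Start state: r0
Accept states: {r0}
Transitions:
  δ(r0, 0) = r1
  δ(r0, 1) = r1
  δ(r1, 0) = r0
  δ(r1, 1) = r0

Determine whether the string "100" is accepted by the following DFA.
Processing string "100":
  r0 --1--> r1
  r1 --0--> r0
  r0 --0--> r1
Final state: r1
Accept states: {r0}
No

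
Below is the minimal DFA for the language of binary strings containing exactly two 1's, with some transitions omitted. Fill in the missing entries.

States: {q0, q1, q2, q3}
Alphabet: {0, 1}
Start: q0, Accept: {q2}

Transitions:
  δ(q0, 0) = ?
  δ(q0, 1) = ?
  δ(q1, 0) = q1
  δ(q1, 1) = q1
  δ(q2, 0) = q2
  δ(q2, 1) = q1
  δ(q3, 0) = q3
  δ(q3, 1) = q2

From the language and accept set, identify what each state tracks — q0: zero 1's; q1: ≥ three 1's (dead); q2: two 1's; q3: one 1.
Each missing δ(q, a) is the state matching the new tracked value after reading a.
δ(q0, 0) = q0; δ(q0, 1) = q3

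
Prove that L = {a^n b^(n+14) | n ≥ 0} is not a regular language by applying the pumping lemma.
Assume L is regular with pumping length p. Idea: pumping the a-block breaks the fixed offset of 14.
Choose s = a^p b^(p+14) ∈ L. By the pumping lemma, s = xyz with |xy| ≤ p, |y| > 0, so y = a^k with k ≥ 1. Then xy²z = a^(p+k) b^(p+14). For this to be in L we would need p+14 = (p+k)+14, i.e. k = 0, contradicting k ≥ 1. So xy²z ∉ L.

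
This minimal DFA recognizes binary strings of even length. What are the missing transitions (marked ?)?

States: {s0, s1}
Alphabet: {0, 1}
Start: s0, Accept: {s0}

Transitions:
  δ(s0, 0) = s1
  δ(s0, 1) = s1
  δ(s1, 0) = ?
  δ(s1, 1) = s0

From the language and accept set, identify what each state tracks — s0: even length so far; s1: odd length so far.
Each missing δ(q, a) is the state matching the new tracked value after reading a.
δ(s1, 0) = s0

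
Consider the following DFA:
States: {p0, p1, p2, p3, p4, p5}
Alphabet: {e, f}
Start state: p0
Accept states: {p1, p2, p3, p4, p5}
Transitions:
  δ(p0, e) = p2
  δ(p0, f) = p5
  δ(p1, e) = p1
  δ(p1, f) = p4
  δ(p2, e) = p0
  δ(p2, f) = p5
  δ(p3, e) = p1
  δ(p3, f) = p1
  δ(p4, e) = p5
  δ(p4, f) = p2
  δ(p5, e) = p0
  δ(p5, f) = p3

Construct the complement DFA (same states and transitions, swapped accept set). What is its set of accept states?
Complement accept states = All states \ Original accept states
= {p0, p1, p2, p3, p4, p5} \ {p1, p2, p3, p4, p5}
{p0}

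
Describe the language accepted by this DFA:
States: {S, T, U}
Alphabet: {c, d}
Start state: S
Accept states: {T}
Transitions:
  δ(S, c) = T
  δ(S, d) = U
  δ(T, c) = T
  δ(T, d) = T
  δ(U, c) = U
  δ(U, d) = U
Testing a few strings:
  'cdc' → accept
  'ccc' → accept
  'dcc' → reject
  'c' → accept
State roles: S=no input read; T=started with c; U=started with d (dead)
All strings over {c,d} starting with c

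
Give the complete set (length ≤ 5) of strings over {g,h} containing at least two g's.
gg, ggg, ggh, ghg, hgg, gggg, gggh, gghg, gghh, ghgg, ghgh, ghhg, hggg, hggh, hghg, hhgg, ggggg, ggggh, ggghg, ggghh, gghgg, gghgh, gghhg, gghhh, ghggg, ghggh, ghghg, ghghh, ghhgg, ghhgh, ghhhg, hgggg, hgggh, hgghg, hgghh, hghgg, hghgh, hghhg, hhggg, hhggh, hhghg, hhhgg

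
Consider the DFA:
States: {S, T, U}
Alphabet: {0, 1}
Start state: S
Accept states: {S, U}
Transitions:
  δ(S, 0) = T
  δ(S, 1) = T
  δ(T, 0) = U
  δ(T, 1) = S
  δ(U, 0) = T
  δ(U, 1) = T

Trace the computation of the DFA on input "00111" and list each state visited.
read '0': S → T
  read '0': T → U
  read '1': U → T
  read '1': T → S
  read '1': S → T
S -> T -> U -> T -> S -> T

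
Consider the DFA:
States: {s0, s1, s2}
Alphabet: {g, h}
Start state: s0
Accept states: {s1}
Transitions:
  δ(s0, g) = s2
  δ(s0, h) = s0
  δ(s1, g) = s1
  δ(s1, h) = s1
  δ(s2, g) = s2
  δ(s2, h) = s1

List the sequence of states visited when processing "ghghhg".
read 'g': s0 → s2
  read 'h': s2 → s1
  read 'g': s1 → s1
  read 'h': s1 → s1
  read 'h': s1 → s1
  read 'g': s1 → s1
s0 -> s2 -> s1 -> s1 -> s1 -> s1 -> s1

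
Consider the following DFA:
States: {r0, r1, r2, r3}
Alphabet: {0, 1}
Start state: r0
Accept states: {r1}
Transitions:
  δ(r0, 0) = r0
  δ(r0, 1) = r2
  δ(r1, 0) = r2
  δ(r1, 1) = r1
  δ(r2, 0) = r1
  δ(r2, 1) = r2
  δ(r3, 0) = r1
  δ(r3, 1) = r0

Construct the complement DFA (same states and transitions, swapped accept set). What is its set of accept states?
Complement accept states = All states \ Original accept states
= {r0, r1, r2, r3} \ {r1}
{r0, r2, r3}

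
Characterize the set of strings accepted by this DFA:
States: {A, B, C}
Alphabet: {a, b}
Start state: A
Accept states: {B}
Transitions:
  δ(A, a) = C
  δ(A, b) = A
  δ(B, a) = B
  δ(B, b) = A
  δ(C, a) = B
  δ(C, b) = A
Testing a few strings:
  'abbb' → reject
  'bb' → reject
  'bbbb' → reject
  'b' → reject
State roles: A=last symbol not a; B=two trailing a's; C=one trailing a
All strings over {a,b} ending with aa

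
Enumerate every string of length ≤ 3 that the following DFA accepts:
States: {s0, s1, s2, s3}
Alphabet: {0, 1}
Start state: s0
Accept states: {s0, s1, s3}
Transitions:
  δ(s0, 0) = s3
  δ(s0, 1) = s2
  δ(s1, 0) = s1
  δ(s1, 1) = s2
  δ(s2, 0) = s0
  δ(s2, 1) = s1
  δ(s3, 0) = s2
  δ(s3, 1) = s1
ε, 0, 01, 10, 11, 000, 001, 010, 100, 110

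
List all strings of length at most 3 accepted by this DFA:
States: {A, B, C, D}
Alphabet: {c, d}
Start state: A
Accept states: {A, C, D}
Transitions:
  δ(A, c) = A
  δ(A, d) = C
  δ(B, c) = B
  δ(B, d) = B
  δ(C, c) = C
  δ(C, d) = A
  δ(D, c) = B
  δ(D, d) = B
ε, c, d, cc, cd, dc, dd, ccc, ccd, cdc, cdd, dcc, dcd, ddc, ddd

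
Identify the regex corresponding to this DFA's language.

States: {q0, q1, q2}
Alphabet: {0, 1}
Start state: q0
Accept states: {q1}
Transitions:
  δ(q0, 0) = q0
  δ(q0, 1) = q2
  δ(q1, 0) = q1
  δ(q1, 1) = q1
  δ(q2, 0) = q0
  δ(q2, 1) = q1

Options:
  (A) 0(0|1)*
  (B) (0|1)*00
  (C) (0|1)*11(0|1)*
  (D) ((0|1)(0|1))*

Check each option against the DFA on short strings; one disagreement eliminates an option:
  (A) 0(0|1)*: on '0' the DFA goes q0 → q0 and rejects (q0 ∉ Accept), but the regex matches it → eliminate
  (B) (0|1)*00: on '00' the DFA goes q0 → q0 → q0 and rejects (q0 ∉ Accept), but the regex matches it → eliminate
  (C) (0|1)*11(0|1)*: agrees with the DFA on every string of length ≤ 6
  (D) ((0|1)(0|1))*: on ε the DFA stays in q0 and rejects (q0 ∉ Accept), but the regex matches it → eliminate
Only (C) is consistent with the DFA.
(C) (0|1)*11(0|1)*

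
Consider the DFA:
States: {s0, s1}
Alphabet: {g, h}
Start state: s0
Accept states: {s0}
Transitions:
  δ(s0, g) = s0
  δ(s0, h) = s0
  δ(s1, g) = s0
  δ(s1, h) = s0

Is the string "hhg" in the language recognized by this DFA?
Processing string "hhg":
  s0 --h--> s0
  s0 --h--> s0
  s0 --g--> s0
Final state: s0
Accept states: {s0}
Yes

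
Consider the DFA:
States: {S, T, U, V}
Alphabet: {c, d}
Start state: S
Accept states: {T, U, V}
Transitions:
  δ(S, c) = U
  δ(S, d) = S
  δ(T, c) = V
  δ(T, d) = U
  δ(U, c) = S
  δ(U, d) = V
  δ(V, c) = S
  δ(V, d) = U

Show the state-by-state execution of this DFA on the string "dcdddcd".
read 'd': S → S
  read 'c': S → U
  read 'd': U → V
  read 'd': V → U
  read 'd': U → V
  read 'c': V → S
  read 'd': S → S
S -> S -> U -> V -> U -> V -> S -> S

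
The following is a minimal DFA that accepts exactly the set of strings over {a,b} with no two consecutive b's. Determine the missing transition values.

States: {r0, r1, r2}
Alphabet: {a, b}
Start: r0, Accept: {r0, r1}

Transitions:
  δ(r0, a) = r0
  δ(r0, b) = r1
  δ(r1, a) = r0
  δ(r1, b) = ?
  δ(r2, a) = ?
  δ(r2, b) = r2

From the language and accept set, identify what each state tracks — r0: last symbol not b (ok); r1: last symbol b (ok); r2: saw bb (dead).
Each missing δ(q, a) is the state matching the new tracked value after reading a.
δ(r1, b) = r2; δ(r2, a) = r2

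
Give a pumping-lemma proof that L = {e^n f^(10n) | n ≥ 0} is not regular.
Assume L is regular with pumping length p. Idea: pumping the e-block breaks the 1:10 ratio.
Choose s = e^p f^(10p) (length 11p ≥ p). By the pumping lemma, s = xyz with |xy| ≤ p, |y| > 0, so y = e^k with k ≥ 1. Then xy²z = e^(p+k) f^(10p). For this to be in L we would need 10p = 10(p+k), i.e. 10k = 0, contradicting k ≥ 1. So xy²z ∉ L.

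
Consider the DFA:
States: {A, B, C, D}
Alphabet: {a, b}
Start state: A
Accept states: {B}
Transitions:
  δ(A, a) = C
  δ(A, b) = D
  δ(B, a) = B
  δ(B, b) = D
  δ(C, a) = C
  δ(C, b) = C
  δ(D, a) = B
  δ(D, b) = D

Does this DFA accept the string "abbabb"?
Processing string "abbabb":
  A --a--> C
  C --b--> C
  C --b--> C
  C --a--> C
  C --b--> C
  C --b--> C
Final state: C
Accept states: {B}
No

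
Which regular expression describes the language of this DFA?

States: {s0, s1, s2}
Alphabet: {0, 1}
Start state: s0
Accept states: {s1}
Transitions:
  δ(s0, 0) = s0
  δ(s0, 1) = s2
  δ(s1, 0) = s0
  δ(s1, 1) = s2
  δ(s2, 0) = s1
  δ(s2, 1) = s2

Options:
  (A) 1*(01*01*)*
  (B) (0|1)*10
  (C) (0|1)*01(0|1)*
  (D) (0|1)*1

Check each option against the DFA on short strings; one disagreement eliminates an option:
  (A) 1*(01*01*)*: on ε the DFA stays in s0 and rejects (s0 ∉ Accept), but the regex matches it → eliminate
  (B) (0|1)*10: agrees with the DFA on every string of length ≤ 6
  (C) (0|1)*01(0|1)*: on '01' the DFA goes s0 → s0 → s2 and rejects (s2 ∉ Accept), but the regex matches it → eliminate
  (D) (0|1)*1: on '1' the DFA goes s0 → s2 and rejects (s2 ∉ Accept), but the regex matches it → eliminate
Only (B) is consistent with the DFA.
(B) (0|1)*10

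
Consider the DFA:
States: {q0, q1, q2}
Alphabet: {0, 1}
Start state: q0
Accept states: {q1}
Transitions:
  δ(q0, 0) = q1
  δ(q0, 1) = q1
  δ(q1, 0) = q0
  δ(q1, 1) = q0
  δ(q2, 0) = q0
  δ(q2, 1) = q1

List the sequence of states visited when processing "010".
read '0': q0 → q1
  read '1': q1 → q0
  read '0': q0 → q1
q0 -> q1 -> q0 -> q1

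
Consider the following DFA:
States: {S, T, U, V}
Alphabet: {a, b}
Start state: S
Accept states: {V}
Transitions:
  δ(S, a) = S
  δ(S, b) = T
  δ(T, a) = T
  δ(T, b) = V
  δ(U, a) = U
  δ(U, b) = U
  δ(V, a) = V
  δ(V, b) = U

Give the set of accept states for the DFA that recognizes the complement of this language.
Complement accept states = All states \ Original accept states
= {S, T, U, V} \ {V}
{S, T, U}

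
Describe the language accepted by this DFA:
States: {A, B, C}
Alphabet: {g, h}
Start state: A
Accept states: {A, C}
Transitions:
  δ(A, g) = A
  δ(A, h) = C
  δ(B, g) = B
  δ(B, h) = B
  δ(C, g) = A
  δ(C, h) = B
Testing a few strings:
  'gg' → accept
  'g' → accept
  'ghgg' → accept
  'gggg' → accept
State roles: A=last symbol not h (ok); B=saw hh (dead); C=last symbol h (ok)
All strings over {g,h} with no two consecutive h's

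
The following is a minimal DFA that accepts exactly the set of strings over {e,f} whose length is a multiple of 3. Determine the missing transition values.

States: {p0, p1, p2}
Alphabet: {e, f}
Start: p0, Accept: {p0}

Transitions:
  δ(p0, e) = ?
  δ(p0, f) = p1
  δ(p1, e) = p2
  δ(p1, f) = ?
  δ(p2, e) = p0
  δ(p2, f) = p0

From the language and accept set, identify what each state tracks — p0: length ≡ 0 (mod 3); p1: length ≡ 1 (mod 3); p2: length ≡ 2 (mod 3).
Each missing δ(q, a) is the state matching the new tracked value after reading a.
δ(p0, e) = p1; δ(p1, f) = p2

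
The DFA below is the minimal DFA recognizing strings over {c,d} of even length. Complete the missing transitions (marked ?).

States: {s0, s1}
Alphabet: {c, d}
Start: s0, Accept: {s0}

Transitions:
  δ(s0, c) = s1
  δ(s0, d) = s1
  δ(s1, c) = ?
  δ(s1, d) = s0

From the language and accept set, identify what each state tracks — s0: even length so far; s1: odd length so far.
Each missing δ(q, a) is the state matching the new tracked value after reading a.
δ(s1, c) = s0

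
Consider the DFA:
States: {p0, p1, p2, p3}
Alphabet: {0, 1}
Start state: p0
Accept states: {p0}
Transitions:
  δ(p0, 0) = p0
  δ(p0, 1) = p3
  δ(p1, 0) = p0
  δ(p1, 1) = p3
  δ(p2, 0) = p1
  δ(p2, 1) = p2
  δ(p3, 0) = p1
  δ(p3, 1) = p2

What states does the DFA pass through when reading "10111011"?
read '1': p0 → p3
  read '0': p3 → p1
  read '1': p1 → p3
  read '1': p3 → p2
  read '1': p2 → p2
  read '0': p2 → p1
  read '1': p1 → p3
  read '1': p3 → p2
p0 -> p3 -> p1 -> p3 -> p2 -> p2 -> p1 -> p3 -> p2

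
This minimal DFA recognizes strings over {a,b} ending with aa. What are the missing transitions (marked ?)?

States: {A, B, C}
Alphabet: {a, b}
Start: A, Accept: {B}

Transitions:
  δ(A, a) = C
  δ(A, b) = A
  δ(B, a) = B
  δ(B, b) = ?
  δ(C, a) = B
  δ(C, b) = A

From the language and accept set, identify what each state tracks — A: last symbol not a; B: two trailing a's; C: one trailing a.
Each missing δ(q, a) is the state matching the new tracked value after reading a.
δ(B, b) = A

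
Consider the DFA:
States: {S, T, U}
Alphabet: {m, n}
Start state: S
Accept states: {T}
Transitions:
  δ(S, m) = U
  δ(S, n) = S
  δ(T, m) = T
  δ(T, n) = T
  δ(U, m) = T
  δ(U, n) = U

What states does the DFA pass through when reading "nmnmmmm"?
read 'n': S → S
  read 'm': S → U
  read 'n': U → U
  read 'm': U → T
  read 'm': T → T
  read 'm': T → T
  read 'm': T → T
S -> S -> U -> U -> T -> T -> T -> T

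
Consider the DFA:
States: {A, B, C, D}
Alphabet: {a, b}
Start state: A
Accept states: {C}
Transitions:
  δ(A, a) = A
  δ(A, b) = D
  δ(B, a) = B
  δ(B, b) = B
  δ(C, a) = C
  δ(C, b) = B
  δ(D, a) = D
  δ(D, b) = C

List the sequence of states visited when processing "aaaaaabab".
read 'a': A → A
  read 'a': A → A
  read 'a': A → A
  read 'a': A → A
  read 'a': A → A
  read 'a': A → A
  read 'b': A → D
  read 'a': D → D
  read 'b': D → C
A -> A -> A -> A -> A -> A -> A -> D -> D -> C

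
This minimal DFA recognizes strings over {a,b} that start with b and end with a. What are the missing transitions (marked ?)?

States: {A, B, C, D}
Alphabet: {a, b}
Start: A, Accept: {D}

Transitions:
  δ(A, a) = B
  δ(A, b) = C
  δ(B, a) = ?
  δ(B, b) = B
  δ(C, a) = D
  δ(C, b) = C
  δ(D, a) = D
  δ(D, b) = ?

From the language and accept set, identify what each state tracks — A: no input read; B: started with a (dead); C: started with b, last symbol b; D: started with b, last symbol a.
Each missing δ(q, a) is the state matching the new tracked value after reading a.
δ(B, a) = B; δ(D, b) = C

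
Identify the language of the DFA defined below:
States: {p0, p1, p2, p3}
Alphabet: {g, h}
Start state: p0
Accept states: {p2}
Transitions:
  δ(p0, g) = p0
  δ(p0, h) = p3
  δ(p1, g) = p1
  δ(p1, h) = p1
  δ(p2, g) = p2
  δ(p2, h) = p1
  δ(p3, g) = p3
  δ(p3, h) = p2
Testing a few strings:
  'g' → reject
  'gh' → reject
  'hgh' → accept
  'hghh' → reject
State roles: p0=zero h's; p1=≥ three h's (dead); p2=two h's; p3=one h
All strings over {g,h} containing exactly two h's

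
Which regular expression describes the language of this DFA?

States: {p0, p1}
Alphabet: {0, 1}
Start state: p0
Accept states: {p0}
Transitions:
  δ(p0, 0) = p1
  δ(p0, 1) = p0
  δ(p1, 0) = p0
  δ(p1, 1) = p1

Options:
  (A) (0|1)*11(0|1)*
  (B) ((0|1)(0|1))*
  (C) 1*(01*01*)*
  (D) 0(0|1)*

Check each option against the DFA on short strings; one disagreement eliminates an option:
  (A) (0|1)*11(0|1)*: on ε the DFA stays in p0 and accepts (p0 ∈ Accept), but the regex does not match it → eliminate
  (B) ((0|1)(0|1))*: on '1' the DFA goes p0 → p0 and accepts (p0 ∈ Accept), but the regex does not match it → eliminate
  (C) 1*(01*01*)*: agrees with the DFA on every string of length ≤ 6
  (D) 0(0|1)*: on ε the DFA stays in p0 and accepts (p0 ∈ Accept), but the regex does not match it → eliminate
Only (C) is consistent with the DFA.
(C) 1*(01*01*)*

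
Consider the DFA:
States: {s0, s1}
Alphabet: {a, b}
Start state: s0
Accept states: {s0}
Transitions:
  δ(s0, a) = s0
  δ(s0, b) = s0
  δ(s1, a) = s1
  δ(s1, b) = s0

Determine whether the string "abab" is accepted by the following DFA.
Processing string "abab":
  s0 --a--> s0
  s0 --b--> s0
  s0 --a--> s0
  s0 --b--> s0
Final state: s0
Accept states: {s0}
Yes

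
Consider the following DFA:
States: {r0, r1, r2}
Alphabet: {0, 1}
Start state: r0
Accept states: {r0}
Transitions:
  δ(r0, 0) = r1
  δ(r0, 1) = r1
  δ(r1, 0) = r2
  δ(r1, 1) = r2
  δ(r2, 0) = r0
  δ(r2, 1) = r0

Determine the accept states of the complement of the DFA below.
Complement accept states = All states \ Original accept states
= {r0, r1, r2} \ {r0}
{r1, r2}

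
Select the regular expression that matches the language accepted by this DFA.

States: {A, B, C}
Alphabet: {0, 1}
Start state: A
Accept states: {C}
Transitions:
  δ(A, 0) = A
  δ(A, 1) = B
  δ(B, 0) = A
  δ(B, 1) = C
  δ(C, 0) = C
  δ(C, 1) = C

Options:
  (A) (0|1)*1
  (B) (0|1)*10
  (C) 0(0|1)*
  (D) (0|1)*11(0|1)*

Check each option against the DFA on short strings; one disagreement eliminates an option:
  (A) (0|1)*1: on '1' the DFA goes A → B and rejects (B ∉ Accept), but the regex matches it → eliminate
  (B) (0|1)*10: on '10' the DFA goes A → B → A and rejects (A ∉ Accept), but the regex matches it → eliminate
  (C) 0(0|1)*: on '0' the DFA goes A → A and rejects (A ∉ Accept), but the regex matches it → eliminate
  (D) (0|1)*11(0|1)*: agrees with the DFA on every string of length ≤ 6
Only (D) is consistent with the DFA.
(D) (0|1)*11(0|1)*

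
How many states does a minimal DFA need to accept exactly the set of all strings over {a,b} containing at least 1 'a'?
By Myhill–Nerode, count the distinguishable equivalence classes: 2 classes — having seen 0, or ≥1 copies of 'a'; any two classes i < j (j ≤ 1) are distinguished by the string a^(1−j), which takes class j to 1 copy (accepted) but leaves class i below 1 (rejected).
2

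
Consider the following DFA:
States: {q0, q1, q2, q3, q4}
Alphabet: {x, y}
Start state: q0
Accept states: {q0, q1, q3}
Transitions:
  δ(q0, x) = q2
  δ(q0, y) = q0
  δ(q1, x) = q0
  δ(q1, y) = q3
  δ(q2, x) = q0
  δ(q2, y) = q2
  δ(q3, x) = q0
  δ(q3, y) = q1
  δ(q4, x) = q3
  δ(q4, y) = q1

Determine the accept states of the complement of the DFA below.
Complement accept states = All states \ Original accept states
= {q0, q1, q2, q3, q4} \ {q0, q1, q3}
{q2, q4}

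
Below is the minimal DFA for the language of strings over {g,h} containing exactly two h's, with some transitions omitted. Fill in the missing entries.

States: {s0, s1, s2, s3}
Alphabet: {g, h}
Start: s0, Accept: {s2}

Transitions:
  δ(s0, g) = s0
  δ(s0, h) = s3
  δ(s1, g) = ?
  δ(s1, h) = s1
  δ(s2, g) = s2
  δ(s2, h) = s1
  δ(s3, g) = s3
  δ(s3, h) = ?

From the language and accept set, identify what each state tracks — s0: zero h's; s1: ≥ three h's (dead); s2: two h's; s3: one h.
Each missing δ(q, a) is the state matching the new tracked value after reading a.
δ(s1, g) = s1; δ(s3, h) = s2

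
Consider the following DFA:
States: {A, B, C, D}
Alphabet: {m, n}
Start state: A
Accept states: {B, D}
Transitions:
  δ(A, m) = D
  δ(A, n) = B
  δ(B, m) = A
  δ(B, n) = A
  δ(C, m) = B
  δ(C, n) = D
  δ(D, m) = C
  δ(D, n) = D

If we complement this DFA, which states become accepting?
Complement accept states = All states \ Original accept states
= {A, B, C, D} \ {B, D}
{A, C}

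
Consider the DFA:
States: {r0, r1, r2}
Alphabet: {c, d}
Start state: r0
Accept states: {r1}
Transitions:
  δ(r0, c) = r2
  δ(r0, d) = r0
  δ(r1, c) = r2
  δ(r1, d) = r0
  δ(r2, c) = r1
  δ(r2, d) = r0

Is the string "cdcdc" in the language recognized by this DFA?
Processing string "cdcdc":
  r0 --c--> r2
  r2 --d--> r0
  r0 --c--> r2
  r2 --d--> r0
  r0 --c--> r2
Final state: r2
Accept states: {r1}
No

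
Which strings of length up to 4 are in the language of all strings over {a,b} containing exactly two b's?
bb, abb, bab, bba, aabb, abab, abba, baab, baba, bbaa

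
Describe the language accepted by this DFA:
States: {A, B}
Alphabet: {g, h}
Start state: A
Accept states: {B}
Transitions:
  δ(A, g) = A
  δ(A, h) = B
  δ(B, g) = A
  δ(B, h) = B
Testing a few strings:
  'h' → accept
  'hg' → reject
  'gh' → accept
  'hh' → accept
State roles: A=last symbol not h; B=last symbol is h
All strings over {g,h} ending with h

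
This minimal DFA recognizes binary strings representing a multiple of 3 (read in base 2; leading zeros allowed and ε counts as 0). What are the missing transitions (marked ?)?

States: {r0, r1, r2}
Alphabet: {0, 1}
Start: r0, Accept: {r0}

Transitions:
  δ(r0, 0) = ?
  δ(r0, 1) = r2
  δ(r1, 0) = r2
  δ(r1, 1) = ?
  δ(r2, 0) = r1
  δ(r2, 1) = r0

From the language and accept set, identify what each state tracks — r0: value ≡ 0 (mod 3); r1: value ≡ 2 (mod 3); r2: value ≡ 1 (mod 3).
Each missing δ(q, a) is the state matching the new tracked value after reading a.
δ(r0, 0) = r0; δ(r1, 1) = r1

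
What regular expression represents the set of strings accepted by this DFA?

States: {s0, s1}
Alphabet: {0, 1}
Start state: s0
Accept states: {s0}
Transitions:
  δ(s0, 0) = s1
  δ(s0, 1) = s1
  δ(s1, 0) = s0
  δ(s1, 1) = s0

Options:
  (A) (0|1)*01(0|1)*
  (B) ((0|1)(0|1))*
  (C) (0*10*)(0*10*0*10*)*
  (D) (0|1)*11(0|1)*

Check each option against the DFA on short strings; one disagreement eliminates an option:
  (A) (0|1)*01(0|1)*: on ε the DFA stays in s0 and accepts (s0 ∈ Accept), but the regex does not match it → eliminate
  (B) ((0|1)(0|1))*: agrees with the DFA on every string of length ≤ 6
  (C) (0*10*)(0*10*0*10*)*: on ε the DFA stays in s0 and accepts (s0 ∈ Accept), but the regex does not match it → eliminate
  (D) (0|1)*11(0|1)*: on ε the DFA stays in s0 and accepts (s0 ∈ Accept), but the regex does not match it → eliminate
Only (B) is consistent with the DFA.
(B) ((0|1)(0|1))*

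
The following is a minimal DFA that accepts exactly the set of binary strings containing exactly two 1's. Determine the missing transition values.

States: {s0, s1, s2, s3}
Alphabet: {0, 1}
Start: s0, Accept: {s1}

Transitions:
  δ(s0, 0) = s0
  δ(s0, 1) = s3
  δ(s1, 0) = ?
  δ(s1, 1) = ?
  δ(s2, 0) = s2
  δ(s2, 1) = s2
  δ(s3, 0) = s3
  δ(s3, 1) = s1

From the language and accept set, identify what each state tracks — s0: zero 1's; s1: two 1's; s2: ≥ three 1's (dead); s3: one 1.
Each missing δ(q, a) is the state matching the new tracked value after reading a.
δ(s1, 0) = s1; δ(s1, 1) = s2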